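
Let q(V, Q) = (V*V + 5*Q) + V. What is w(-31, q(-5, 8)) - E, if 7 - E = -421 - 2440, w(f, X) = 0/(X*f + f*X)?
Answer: -2868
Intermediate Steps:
q(V, Q) = V + V² + 5*Q (q(V, Q) = (V² + 5*Q) + V = V + V² + 5*Q)
w(f, X) = 0 (w(f, X) = 0/(X*f + X*f) = 0/((2*X*f)) = 0*(1/(2*X*f)) = 0)
E = 2868 (E = 7 - (-421 - 2440) = 7 - 1*(-2861) = 7 + 2861 = 2868)
w(-31, q(-5, 8)) - E = 0 - 1*2868 = 0 - 2868 = -2868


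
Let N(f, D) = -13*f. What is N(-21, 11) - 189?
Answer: 84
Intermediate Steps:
N(-21, 11) - 189 = -13*(-21) - 189 = 273 - 189 = 84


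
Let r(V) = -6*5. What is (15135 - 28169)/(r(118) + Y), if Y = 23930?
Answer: -6517/11950 ≈ -0.54536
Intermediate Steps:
r(V) = -30
(15135 - 28169)/(r(118) + Y) = (15135 - 28169)/(-30 + 23930) = -13034/23900 = -13034*1/23900 = -6517/11950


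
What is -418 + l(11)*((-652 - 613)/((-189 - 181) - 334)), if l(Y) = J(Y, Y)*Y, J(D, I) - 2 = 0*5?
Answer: -12111/32 ≈ -378.47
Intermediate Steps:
J(D, I) = 2 (J(D, I) = 2 + 0*5 = 2 + 0 = 2)
l(Y) = 2*Y
-418 + l(11)*((-652 - 613)/((-189 - 181) - 334)) = -418 + (2*11)*((-652 - 613)/((-189 - 181) - 334)) = -418 + 22*(-1265/(-370 - 334)) = -418 + 22*(-1265/(-704)) = -418 + 22*(-1265*(-1/704)) = -418 + 22*(115/64) = -418 + 1265/32 = -12111/32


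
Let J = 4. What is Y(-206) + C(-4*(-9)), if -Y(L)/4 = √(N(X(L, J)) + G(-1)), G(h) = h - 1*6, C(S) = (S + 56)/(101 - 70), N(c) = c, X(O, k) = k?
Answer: 92/31 - 4*I*√3 ≈ 2.9677 - 6.9282*I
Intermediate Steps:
C(S) = 56/31 + S/31 (C(S) = (56 + S)/31 = (56 + S)*(1/31) = 56/31 + S/31)
G(h) = -6 + h (G(h) = h - 6 = -6 + h)
Y(L) = -4*I*√3 (Y(L) = -4*√(4 + (-6 - 1)) = -4*√(4 - 7) = -4*I*√3)
Y(-206) + C(-4*(-9)) = -4*I*√3 + (56/31 + (-4*(-9))/31) = -4*I*√3 + (56/31 + (1/31)*36) = -4*I*√3 + (56/31 + 36/31) = -4*I*√3 + 92/31 = 92/31 - 4*I*√3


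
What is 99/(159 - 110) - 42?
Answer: -1959/49 ≈ -39.980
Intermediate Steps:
99/(159 - 110) - 42 = 99/49 - 42 = -1959/49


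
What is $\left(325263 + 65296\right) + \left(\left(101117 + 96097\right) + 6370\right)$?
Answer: $594143$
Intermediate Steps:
$\left(325263 + 65296\right) + \left(\left(101117 + 96097\right) + 6370\right) = 390559 + \left(197214 + 6370\right) = 390559 + 203584 = 594143$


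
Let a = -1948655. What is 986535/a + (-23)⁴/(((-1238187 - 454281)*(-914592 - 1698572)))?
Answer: -872628859151198093/1723661909668565712 ≈ -0.50626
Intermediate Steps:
986535/a + (-23)⁴/(((-1238187 - 454281)*(-914592 - 1698572))) = 986535/(-1948655) + (-23)⁴/(((-1238187 - 454281)*(-914592 - 1698572))) = 986535*(-1/1948655) + 279841/((-1692468*(-2613164))) = -197307/389731 + 279841/4422696448752 = -872628859151198093/1723661909668565712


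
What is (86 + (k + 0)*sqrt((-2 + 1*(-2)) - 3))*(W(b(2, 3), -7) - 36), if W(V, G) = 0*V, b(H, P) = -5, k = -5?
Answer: -3096 + 180*I*sqrt(7) ≈ -3096.0 + 476.24*I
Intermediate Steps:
W(V, G) = 0
(86 + (k + 0)*sqrt((-2 + 1*(-2)) - 3))*(W(b(2, 3), -7) - 36) = (86 + (-5 + 0)*sqrt((-2 + 1*(-2)) - 3))*(0 - 36) = (86 - 5*sqrt((-2 - 2) - 3))*(-36) = (86 - 5*sqrt(-4 - 3))*(-36) = (86 - 5*I*sqrt(7))*(-36) = -3096 + 180*I*sqrt(7)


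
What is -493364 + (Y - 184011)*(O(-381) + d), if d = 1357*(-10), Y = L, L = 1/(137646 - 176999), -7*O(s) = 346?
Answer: 690228761826580/275471 ≈ 2.5056e+9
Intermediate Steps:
O(s) = -346/7 (O(s) = -1/7*346 = -346/7)
L = -1/39353 (L = 1/(-39353) = -1/39353 ≈ -2.5411e-5)
Y = -1/39353 ≈ -2.5411e-5
d = -13570
-493364 + (Y - 184011)*(O(-381) + d) = -493364 + (-1/39353 - 184011)*(-346/7 - 13570) = -493364 - 7241384884/39353*(-95336/7) = -493364 + 690364669301024/275471 = 690228761826580/275471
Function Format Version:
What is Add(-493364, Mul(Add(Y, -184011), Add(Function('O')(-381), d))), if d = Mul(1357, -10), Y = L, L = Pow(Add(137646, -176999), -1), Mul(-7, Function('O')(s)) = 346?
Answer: Rational(690228761826580, 275471) ≈ 2.5056e+9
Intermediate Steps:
Function('O')(s) = Rational(-346, 7) (Function('O')(s) = Mul(Rational(-1, 7), 346) = Rational(-346, 7))
L = Rational(-1, 39353) (L = Pow(-39353, -1) = Rational(-1, 39353) ≈ -2.5411e-5)
Y = Rational(-1, 39353) ≈ -2.5411e-5
d = -13570
Add(-493364, Mul(Add(Y, -184011), Add(Function('O')(-381), d))) = Add(-493364, Mul(Add(Rational(-1, 39353), -184011), Add(Rational(-346, 7), -13570))) = Add(-493364, Mul(Rational(-7241384884, 39353), Rational(-95336, 7))) = Add(-493364, Rational(690364669301024, 275471)) = Rational(690228761826580, 275471)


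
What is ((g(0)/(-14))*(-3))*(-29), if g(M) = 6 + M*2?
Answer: -261/7 ≈ -37.286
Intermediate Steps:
g(M) = 6 + 2*M
((g(0)/(-14))*(-3))*(-29) = (((6 + 2*0)/(-14))*(-3))*(-29) = (((6 + 0)*(-1/14))*(-3))*(-29) = ((6*(-1/14))*(-3))*(-29) = -3/7*(-3)*(-29) = (9/7)*(-29) = -261/7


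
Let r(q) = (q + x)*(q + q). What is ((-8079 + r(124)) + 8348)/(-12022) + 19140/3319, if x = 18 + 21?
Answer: 95041013/39901018 ≈ 2.3819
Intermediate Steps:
x = 39
r(q) = 2*q*(39 + q) (r(q) = (q + 39)*(q + q) = (39 + q)*(2*q) = 2*q*(39 + q))
((-8079 + r(124)) + 8348)/(-12022) + 19140/3319 = ((-8079 + 2*124*(39 + 124)) + 8348)/(-12022) + 19140/3319 = ((-8079 + 2*124*163) + 8348)*(-1/12022) + 19140*(1/3319) = ((-8079 + 40424) + 8348)*(-1/12022) + 19140/3319 = (32345 + 8348)*(-1/12022) + 19140/3319 = 40693*(-1/12022) + 19140/3319 = -40693/12022 + 19140/3319 = 95041013/39901018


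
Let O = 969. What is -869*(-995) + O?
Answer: 865624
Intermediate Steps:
-869*(-995) + O = -869*(-995) + 969 = 864655 + 969 = 865624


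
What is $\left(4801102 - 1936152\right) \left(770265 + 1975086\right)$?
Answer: $7865293347450$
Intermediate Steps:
$\left(4801102 - 1936152\right) \left(770265 + 1975086\right) = 2864950 \cdot 2745351 = 7865293347450$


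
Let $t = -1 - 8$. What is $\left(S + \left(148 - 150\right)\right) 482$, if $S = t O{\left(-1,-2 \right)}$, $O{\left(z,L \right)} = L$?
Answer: $7712$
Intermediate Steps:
$t = -9$ ($t = -1 - 8 = -9$)
$S = 18$ ($S = \left(-9\right) \left(-2\right) = 18$)
$\left(S + \left(148 - 150\right)\right) 482 = \left(18 + \left(148 - 150\right)\right) 482 = \left(18 - 2\right) 482 = 16 \cdot 482 = 7712$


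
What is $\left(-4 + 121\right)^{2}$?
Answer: $13689$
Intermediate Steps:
$\left(-4 + 121\right)^{2} = 117^{2} = 13689$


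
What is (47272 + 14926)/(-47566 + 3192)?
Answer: -31099/22187 ≈ -1.4017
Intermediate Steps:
(47272 + 14926)/(-47566 + 3192) = 62198/(-44374) = 62198*(-1/44374) = -31099/22187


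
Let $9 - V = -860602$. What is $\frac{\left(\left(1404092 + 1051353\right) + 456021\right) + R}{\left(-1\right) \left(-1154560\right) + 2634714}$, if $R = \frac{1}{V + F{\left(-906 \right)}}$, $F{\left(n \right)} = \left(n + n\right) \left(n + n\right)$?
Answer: $\frac{12064984088031}{15702580938670} \approx 0.76834$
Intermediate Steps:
$V = 860611$ ($V = 9 - -860602 = 9 + 860602 = 860611$)
$F{\left(n \right)} = 4 n^{2}$ ($F{\left(n \right)} = 2 n 2 n = 4 n^{2}$)
$R = \frac{1}{4143955}$ ($R = \frac{1}{860611 + 4 \left(-906\right)^{2}} = \frac{1}{860611 + 4 \cdot 820836} = \frac{1}{860611 + 3283344} = \frac{1}{4143955} \approx 2.4132 \cdot 10^{-7}$)
$\frac{\left(\left(1404092 + 1051353\right) + 456021\right) + R}{\left(-1\right) \left(-1154560\right) + 2634714} = \frac{\left(\left(1404092 + 1051353\right) + 456021\right) + \frac{1}{4143955}}{\left(-1\right) \left(-1154560\right) + 2634714} = \frac{\left(2455445 + 456021\right) + \frac{1}{4143955}}{1154560 + 2634714} = \frac{2911466 + \frac{1}{4143955}}{3789274} = \frac{12064984088031}{4143955} \cdot \frac{1}{3789274} = \frac{12064984088031}{15702580938670}$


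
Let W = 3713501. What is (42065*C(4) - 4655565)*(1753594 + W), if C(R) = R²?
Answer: -21772842514875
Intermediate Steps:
(42065*C(4) - 4655565)*(1753594 + W) = (42065*4² - 4655565)*(1753594 + 3713501) = (42065*16 - 4655565)*5467095 = (673040 - 4655565)*5467095 = -3982525*5467095 = -21772842514875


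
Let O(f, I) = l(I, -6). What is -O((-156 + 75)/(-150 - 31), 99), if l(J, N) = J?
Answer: -99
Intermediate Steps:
O(f, I) = I
-O((-156 + 75)/(-150 - 31), 99) = -1*99 = -99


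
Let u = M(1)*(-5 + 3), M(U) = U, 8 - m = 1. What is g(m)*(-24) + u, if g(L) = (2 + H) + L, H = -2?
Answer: -170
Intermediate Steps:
m = 7 (m = 8 - 1*1 = 8 - 1 = 7)
u = -2 (u = 1*(-5 + 3) = 1*(-2) = -2)
g(L) = L (g(L) = (2 - 2) + L = 0 + L = L)
g(m)*(-24) + u = 7*(-24) - 2 = -168 - 2 = -170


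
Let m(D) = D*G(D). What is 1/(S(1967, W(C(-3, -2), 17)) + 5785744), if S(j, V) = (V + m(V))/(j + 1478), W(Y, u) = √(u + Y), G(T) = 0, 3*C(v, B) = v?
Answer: 3445/19931888084 ≈ 1.7284e-7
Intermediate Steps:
C(v, B) = v/3
W(Y, u) = √(Y + u)
m(D) = 0 (m(D) = D*0 = 0)
S(j, V) = V/(1478 + j) (S(j, V) = (V + 0)/(j + 1478) = V/(1478 + j))
1/(S(1967, W(C(-3, -2), 17)) + 5785744) = 1/(√((⅓)*(-3) + 17)/(1478 + 1967) + 5785744) = 1/(√(-1 + 17)/3445 + 5785744) = 1/(√16*(1/3445) + 5785744) = 1/(4*(1/3445) + 5785744) = 1/(4/3445 + 5785744) = 1/(19931888084/3445) = 3445/19931888084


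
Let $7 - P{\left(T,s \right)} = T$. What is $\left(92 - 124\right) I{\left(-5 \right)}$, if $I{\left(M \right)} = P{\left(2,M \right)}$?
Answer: $-160$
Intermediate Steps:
$P{\left(T,s \right)} = 7 - T$
$I{\left(M \right)} = 5$ ($I{\left(M \right)} = 7 - 2 = 5$)
$\left(92 - 124\right) I{\left(-5 \right)} = \left(92 - 124\right) 5 = \left(-32\right) 5 = -160$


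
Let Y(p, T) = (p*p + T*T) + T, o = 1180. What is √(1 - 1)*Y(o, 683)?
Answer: 0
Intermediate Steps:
Y(p, T) = T + T² + p² (Y(p, T) = (p² + T²) + T = (T² + p²) + T = T + T² + p²)
√(1 - 1)*Y(o, 683) = √(1 - 1)*(683 + 683² + 1180²) = √0*(683 + 466489 + 1392400) = 0*1859572 = 0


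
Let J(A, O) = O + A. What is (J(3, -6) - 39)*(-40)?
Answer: 1680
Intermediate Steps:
J(A, O) = A + O
(J(3, -6) - 39)*(-40) = ((3 - 6) - 39)*(-40) = (-3 - 39)*(-40) = -42*(-40) = 1680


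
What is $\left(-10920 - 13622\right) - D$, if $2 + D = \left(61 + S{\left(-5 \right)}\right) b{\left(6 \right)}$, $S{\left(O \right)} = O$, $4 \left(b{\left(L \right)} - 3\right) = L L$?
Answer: $-25212$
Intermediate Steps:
$b{\left(L \right)} = 3 + \frac{L^{2}}{4}$ ($b{\left(L \right)} = 3 + \frac{L L}{4} = 3 + \frac{L^{2}}{4}$)
$D = 670$ ($D = -2 + \left(61 - 5\right) \left(3 + \frac{6^{2}}{4}\right) = -2 + 56 \left(3 + \frac{1}{4} \cdot 36\right) = -2 + 56 \left(3 + 9\right) = -2 + 56 \cdot 12 = -2 + 672 = 670$)
$\left(-10920 - 13622\right) - D = \left(-10920 - 13622\right) - 670 = -24542 - 670 = -25212$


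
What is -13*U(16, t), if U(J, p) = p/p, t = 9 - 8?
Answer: -13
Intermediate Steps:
t = 1
U(J, p) = 1
-13*U(16, t) = -13*1 = -13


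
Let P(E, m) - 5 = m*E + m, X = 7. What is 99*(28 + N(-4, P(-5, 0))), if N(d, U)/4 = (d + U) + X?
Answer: 5940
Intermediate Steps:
P(E, m) = 5 + m + E*m (P(E, m) = 5 + (m*E + m) = 5 + (E*m + m) = 5 + (m + E*m) = 5 + m + E*m)
N(d, U) = 28 + 4*U + 4*d (N(d, U) = 4*((d + U) + 7) = 4*((U + d) + 7) = 4*(7 + U + d) = 28 + 4*U + 4*d)
99*(28 + N(-4, P(-5, 0))) = 99*(28 + (28 + 4*(5 + 0 - 5*0) + 4*(-4))) = 99*(28 + (28 + 4*(5 + 0 + 0) - 16)) = 99*(28 + (28 + 4*5 - 16)) = 99*(28 + (28 + 20 - 16)) = 99*(28 + 32) = 99*60 = 5940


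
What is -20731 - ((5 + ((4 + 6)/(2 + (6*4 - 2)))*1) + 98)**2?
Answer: -4525345/144 ≈ -31426.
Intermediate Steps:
-20731 - ((5 + ((4 + 6)/(2 + (6*4 - 2)))*1) + 98)**2 = -20731 - ((5 + (10/(2 + (24 - 2)))*1) + 98)**2 = -20731 - ((5 + (10/(2 + 22))*1) + 98)**2 = -20731 - ((5 + (10/24)*1) + 98)**2 = -20731 - ((5 + (10*(1/24))*1) + 98)**2 = -20731 - ((5 + (5/12)*1) + 98)**2 = -20731 - ((5 + 5/12) + 98)**2 = -20731 - (65/12 + 98)**2 = -20731 - (1241/12)**2 = -20731 - 1*1540081/144 = -20731 - 1540081/144 = -4525345/144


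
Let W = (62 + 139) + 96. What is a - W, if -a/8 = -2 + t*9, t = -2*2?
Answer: 7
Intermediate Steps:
t = -4
a = 304 (a = -8*(-2 - 4*9) = -8*(-2 - 36) = -8*(-38) = 304)
W = 297 (W = 201 + 96 = 297)
a - W = 304 - 1*297 = 304 - 297 = 7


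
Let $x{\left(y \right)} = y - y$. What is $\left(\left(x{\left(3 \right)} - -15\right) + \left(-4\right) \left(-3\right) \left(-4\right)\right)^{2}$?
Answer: $1089$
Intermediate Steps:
$x{\left(y \right)} = 0$
$\left(\left(x{\left(3 \right)} - -15\right) + \left(-4\right) \left(-3\right) \left(-4\right)\right)^{2} = \left(\left(0 - -15\right) + \left(-4\right) \left(-3\right) \left(-4\right)\right)^{2} = \left(\left(0 + 15\right) + 12 \left(-4\right)\right)^{2} = \left(15 - 48\right)^{2} = \left(-33\right)^{2} = 1089$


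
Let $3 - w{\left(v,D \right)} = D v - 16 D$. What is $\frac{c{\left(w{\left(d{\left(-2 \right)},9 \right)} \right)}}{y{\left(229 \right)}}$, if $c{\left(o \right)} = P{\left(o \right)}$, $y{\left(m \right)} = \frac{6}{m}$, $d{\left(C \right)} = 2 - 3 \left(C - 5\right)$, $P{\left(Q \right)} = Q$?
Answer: $-2290$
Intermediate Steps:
$d{\left(C \right)} = 17 - 3 C$ ($d{\left(C \right)} = 2 - 3 \left(-5 + C\right) = 2 - \left(-15 + 3 C\right) = 17 - 3 C$)
$w{\left(v,D \right)} = 3 + 16 D - D v$ ($w{\left(v,D \right)} = 3 - \left(D v - 16 D\right) = 3 - \left(- 16 D + D v\right) = 3 + 16 D - D v$)
$c{\left(o \right)} = o$
$\frac{c{\left(w{\left(d{\left(-2 \right)},9 \right)} \right)}}{y{\left(229 \right)}} = \frac{3 + 16 \cdot 9 - 9 \left(17 - -6\right)}{6 \cdot \frac{1}{229}} = \frac{3 + 144 - 9 \left(17 + 6\right)}{6 \cdot \frac{1}{229}} = \frac{3 + 144 - 9 \cdot 23}{\frac{6}{229}} = \left(3 + 144 - 207\right) \frac{229}{6} = \left(-60\right) \frac{229}{6} = -2290$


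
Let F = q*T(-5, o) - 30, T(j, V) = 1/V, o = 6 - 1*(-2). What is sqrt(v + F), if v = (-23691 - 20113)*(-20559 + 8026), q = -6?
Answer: sqrt(2195982005)/2 ≈ 23431.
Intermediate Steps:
o = 8 (o = 6 + 2 = 8)
v = 548995532 (v = -43804*(-12533) = 548995532)
F = -123/4 (F = -6/8 - 30 = -6*1/8 - 30 = -3/4 - 30 = -123/4 ≈ -30.750)
sqrt(v + F) = sqrt(548995532 - 123/4) = sqrt(2195982005/4) = sqrt(2195982005)/2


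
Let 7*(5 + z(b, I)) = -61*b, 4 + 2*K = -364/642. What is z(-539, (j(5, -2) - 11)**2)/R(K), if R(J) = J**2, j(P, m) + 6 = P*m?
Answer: 483468372/537289 ≈ 899.83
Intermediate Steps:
j(P, m) = -6 + P*m
K = -733/321 (K = -2 + (-364/642)/2 = -2 + (-364*1/642)/2 = -2 + (1/2)*(-182/321) = -2 - 91/321 = -733/321 ≈ -2.2835)
z(b, I) = -5 - 61*b/7 (z(b, I) = -5 + (-61*b)/7 = -5 - 61*b/7)
z(-539, (j(5, -2) - 11)**2)/R(K) = (-5 - 61/7*(-539))/((-733/321)**2) = (-5 + 4697)/(537289/103041) = 4692*(103041/537289) = 483468372/537289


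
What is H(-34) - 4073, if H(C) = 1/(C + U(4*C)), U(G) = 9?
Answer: -101826/25 ≈ -4073.0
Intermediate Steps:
H(C) = 1/(9 + C) (H(C) = 1/(C + 9) = 1/(9 + C))
H(-34) - 4073 = 1/(9 - 34) - 4073 = 1/(-25) - 4073 = -1/25 - 4073 = -101826/25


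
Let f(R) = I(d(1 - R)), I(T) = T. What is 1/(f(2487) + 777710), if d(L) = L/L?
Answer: 1/777711 ≈ 1.2858e-6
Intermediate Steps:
d(L) = 1
f(R) = 1
1/(f(2487) + 777710) = 1/(1 + 777710) = 1/777711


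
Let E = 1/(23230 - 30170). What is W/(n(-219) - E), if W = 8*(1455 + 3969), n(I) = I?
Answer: -301140480/1519859 ≈ -198.14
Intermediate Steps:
E = -1/6940 (E = 1/(-6940) = -1/6940 ≈ -0.00014409)
W = 43392 (W = 8*5424 = 43392)
W/(n(-219) - E) = 43392/(-219 - 1*(-1/6940)) = 43392/(-219 + 1/6940) = 43392/(-1519859/6940) = 43392*(-6940/1519859) = -301140480/1519859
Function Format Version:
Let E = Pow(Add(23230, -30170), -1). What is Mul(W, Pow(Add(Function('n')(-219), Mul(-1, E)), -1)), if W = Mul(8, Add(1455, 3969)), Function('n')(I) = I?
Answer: Rational(-301140480, 1519859) ≈ -198.14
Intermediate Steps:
E = Rational(-1, 6940) (E = Pow(-6940, -1) = Rational(-1, 6940) ≈ -0.00014409)
W = 43392 (W = Mul(8, 5424) = 43392)
Mul(W, Pow(Add(Function('n')(-219), Mul(-1, E)), -1)) = Mul(43392, Pow(Add(-219, Mul(-1, Rational(-1, 6940))), -1)) = Mul(43392, Pow(Add(-219, Rational(1, 6940)), -1)) = Mul(43392, Pow(Rational(-1519859, 6940), -1)) = Mul(43392, Rational(-6940, 1519859)) = Rational(-301140480, 1519859)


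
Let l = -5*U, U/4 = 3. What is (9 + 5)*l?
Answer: -840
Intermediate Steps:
U = 12 (U = 4*3 = 12)
l = -60 (l = -5*12 = -60)
(9 + 5)*l = (9 + 5)*(-60) = 14*(-60) = -840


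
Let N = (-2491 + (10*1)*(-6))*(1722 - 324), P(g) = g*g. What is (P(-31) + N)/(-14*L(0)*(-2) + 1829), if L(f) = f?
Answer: -3565337/1829 ≈ -1949.3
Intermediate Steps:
P(g) = g²
N = -3566298 (N = (-2491 + 10*(-6))*1398 = (-2491 - 60)*1398 = -2551*1398 = -3566298)
(P(-31) + N)/(-14*L(0)*(-2) + 1829) = ((-31)² - 3566298)/(-14*0*(-2) + 1829) = (961 - 3566298)/(0*(-2) + 1829) = -3565337/(0 + 1829) = -3565337/1829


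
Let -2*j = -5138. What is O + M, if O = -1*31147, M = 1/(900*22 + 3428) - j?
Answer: -783155247/23228 ≈ -33716.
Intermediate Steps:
j = 2569 (j = -1/2*(-5138) = 2569)
M = -59672731/23228 (M = 1/(900*22 + 3428) - 1*2569 = 1/(19800 + 3428) - 2569 = 1/23228 - 2569 = -59672731/23228 ≈ -2569.0)
O = -31147
O + M = -31147 - 59672731/23228 = -783155247/23228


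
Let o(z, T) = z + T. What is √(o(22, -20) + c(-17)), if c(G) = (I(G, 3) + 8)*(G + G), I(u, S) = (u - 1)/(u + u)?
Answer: 12*I*√2 ≈ 16.971*I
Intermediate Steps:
I(u, S) = (-1 + u)/(2*u) (I(u, S) = (-1 + u)/((2*u)) = (-1 + u)*(1/(2*u)) = (-1 + u)/(2*u))
c(G) = 2*G*(8 + (-1 + G)/(2*G)) (c(G) = ((-1 + G)/(2*G) + 8)*(G + G) = (8 + (-1 + G)/(2*G))*(2*G) = 2*G*(8 + (-1 + G)/(2*G)))
o(z, T) = T + z
√(o(22, -20) + c(-17)) = √((-20 + 22) + (-1 + 17*(-17))) = √(2 + (-1 - 289)) = √(2 - 290) = √(-288) = 12*I*√2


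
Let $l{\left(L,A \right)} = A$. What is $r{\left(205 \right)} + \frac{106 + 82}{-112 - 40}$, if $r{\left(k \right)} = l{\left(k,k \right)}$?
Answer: $\frac{7743}{38} \approx 203.76$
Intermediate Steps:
$r{\left(k \right)} = k$
$r{\left(205 \right)} + \frac{106 + 82}{-112 - 40} = 205 + \frac{106 + 82}{-112 - 40} = 205 + \frac{1}{-152} \cdot 188 = 205 - \frac{47}{38} = \frac{7743}{38}$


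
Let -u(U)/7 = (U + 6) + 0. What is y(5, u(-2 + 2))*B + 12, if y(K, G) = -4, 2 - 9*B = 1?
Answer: 104/9 ≈ 11.556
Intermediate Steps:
B = ⅑ (B = 2/9 - ⅑*1 = 2/9 - ⅑ = ⅑ ≈ 0.11111)
u(U) = -42 - 7*U (u(U) = -7*((U + 6) + 0) = -7*((6 + U) + 0) = -7*(6 + U) = -42 - 7*U)
y(5, u(-2 + 2))*B + 12 = -4*⅑ + 12 = -4/9 + 12 = 104/9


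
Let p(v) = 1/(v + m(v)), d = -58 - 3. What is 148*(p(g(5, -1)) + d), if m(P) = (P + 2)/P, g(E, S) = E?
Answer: -72039/8 ≈ -9004.9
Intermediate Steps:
d = -61
m(P) = (2 + P)/P
p(v) = 1/(v + (2 + v)/v)
148*(p(g(5, -1)) + d) = 148*(5/(2 + 5 + 5²) - 61) = 148*(5/(2 + 5 + 25) - 61) = 148*(5/32 - 61) = 148*(-1947/32) = -72039/8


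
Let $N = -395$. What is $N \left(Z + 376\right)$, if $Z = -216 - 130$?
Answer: $-11850$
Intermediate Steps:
$Z = -346$ ($Z = -216 - 130 = -346$)
$N \left(Z + 376\right) = - 395 \left(-346 + 376\right) = \left(-395\right) 30 = -11850$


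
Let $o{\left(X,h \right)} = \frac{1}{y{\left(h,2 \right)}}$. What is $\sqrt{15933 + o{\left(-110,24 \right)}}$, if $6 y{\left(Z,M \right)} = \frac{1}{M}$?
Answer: $\sqrt{15945} \approx 126.27$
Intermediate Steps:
$y{\left(Z,M \right)} = \frac{1}{6 M}$
$o{\left(X,h \right)} = 12$ ($o{\left(X,h \right)} = \frac{1}{\frac{1}{6} \cdot \frac{1}{2}} = \frac{1}{\frac{1}{12}} = 12$)
$\sqrt{15933 + o{\left(-110,24 \right)}} = \sqrt{15933 + 12} = \sqrt{15945}$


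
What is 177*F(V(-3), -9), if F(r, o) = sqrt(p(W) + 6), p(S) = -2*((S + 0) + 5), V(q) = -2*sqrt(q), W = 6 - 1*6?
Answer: 354*I ≈ 354.0*I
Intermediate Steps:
W = 0 (W = 6 - 6 = 0)
p(S) = -10 - 2*S (p(S) = -2*(S + 5) = -2*(5 + S) = -10 - 2*S)
F(r, o) = 2*I (F(r, o) = sqrt((-10 - 2*0) + 6) = sqrt((-10 + 0) + 6) = sqrt(-10 + 6) = sqrt(-4) = 2*I)
177*F(V(-3), -9) = 177*(2*I) = 354*I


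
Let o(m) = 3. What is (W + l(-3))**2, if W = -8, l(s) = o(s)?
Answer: 25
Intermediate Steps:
l(s) = 3
(W + l(-3))**2 = (-8 + 3)**2 = (-5)**2 = 25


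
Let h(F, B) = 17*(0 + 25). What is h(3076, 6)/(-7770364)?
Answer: -425/7770364 ≈ -5.4695e-5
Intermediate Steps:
h(F, B) = 425 (h(F, B) = 17*25 = 425)
h(3076, 6)/(-7770364) = 425/(-7770364) = 425*(-1/7770364) = -425/7770364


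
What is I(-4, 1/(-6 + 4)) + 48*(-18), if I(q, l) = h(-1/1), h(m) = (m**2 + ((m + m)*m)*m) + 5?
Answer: -860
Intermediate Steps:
h(m) = 5 + m**2 + 2*m**3 (h(m) = (m**2 + ((2*m)*m)*m) + 5 = (m**2 + (2*m**2)*m) + 5 = (m**2 + 2*m**3) + 5 = 5 + m**2 + 2*m**3)
I(q, l) = 4 (I(q, l) = 5 + (-1/1)**2 + 2*(-1/1)**3 = 5 + (-1*1)**2 + 2*(-1*1)**3 = 5 + (-1)**2 + 2*(-1)**3 = 5 + 1 + 2*(-1) = 5 + 1 - 2 = 4)
I(-4, 1/(-6 + 4)) + 48*(-18) = 4 + 48*(-18) = 4 - 864 = -860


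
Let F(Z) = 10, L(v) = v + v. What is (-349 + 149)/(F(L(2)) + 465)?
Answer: -8/19 ≈ -0.42105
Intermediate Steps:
L(v) = 2*v
(-349 + 149)/(F(L(2)) + 465) = (-349 + 149)/(10 + 465) = -200/475 = -200*1/475 = -8/19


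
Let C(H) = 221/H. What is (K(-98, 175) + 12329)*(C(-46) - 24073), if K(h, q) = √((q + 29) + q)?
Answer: -13655341491/46 - 1107579*√379/46 ≈ -2.9732e+8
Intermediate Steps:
K(h, q) = √(29 + 2*q) (K(h, q) = √((29 + q) + q) = √(29 + 2*q))
(K(-98, 175) + 12329)*(C(-46) - 24073) = (√(29 + 2*175) + 12329)*(221/(-46) - 24073) = (√(29 + 350) + 12329)*(221*(-1/46) - 24073) = (√379 + 12329)*(-221/46 - 24073) = (12329 + √379)*(-1107579/46) = -13655341491/46 - 1107579*√379/46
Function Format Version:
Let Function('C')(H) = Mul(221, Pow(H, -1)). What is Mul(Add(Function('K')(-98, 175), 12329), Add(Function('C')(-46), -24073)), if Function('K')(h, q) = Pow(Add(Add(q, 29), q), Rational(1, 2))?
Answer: Add(Rational(-13655341491, 46), Mul(Rational(-1107579, 46), Pow(379, Rational(1, 2)))) ≈ -2.9732e+8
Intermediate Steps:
Function('K')(h, q) = Pow(Add(29, Mul(2, q)), Rational(1, 2)) (Function('K')(h, q) = Pow(Add(Add(29, q), q), Rational(1, 2)) = Pow(Add(29, Mul(2, q)), Rational(1, 2)))
Mul(Add(Function('K')(-98, 175), 12329), Add(Function('C')(-46), -24073)) = Mul(Add(Pow(Add(29, Mul(2, 175)), Rational(1, 2)), 12329), Add(Mul(221, Pow(-46, -1)), -24073)) = Mul(Add(Pow(Add(29, 350), Rational(1, 2)), 12329), Add(Mul(221, Rational(-1, 46)), -24073)) = Mul(Add(Pow(379, Rational(1, 2)), 12329), Add(Rational(-221, 46), -24073)) = Mul(Add(12329, Pow(379, Rational(1, 2))), Rational(-1107579, 46)) = Add(Rational(-13655341491, 46), Mul(Rational(-1107579, 46), Pow(379, Rational(1, 2))))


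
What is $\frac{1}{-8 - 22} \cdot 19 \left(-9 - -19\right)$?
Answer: $- \frac{19}{3} \approx -6.3333$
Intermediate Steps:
$\frac{1}{-8 - 22} \cdot 19 \left(-9 - -19\right) = \frac{1}{-30} \cdot 19 \left(-9 + 19\right) = \left(- \frac{1}{30}\right) 19 \cdot 10 = \left(- \frac{19}{30}\right) 10 = - \frac{19}{3}$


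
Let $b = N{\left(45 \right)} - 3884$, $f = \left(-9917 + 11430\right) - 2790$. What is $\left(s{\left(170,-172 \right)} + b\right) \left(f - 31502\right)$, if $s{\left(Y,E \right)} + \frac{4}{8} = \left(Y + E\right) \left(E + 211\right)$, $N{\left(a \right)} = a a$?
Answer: $\frac{127018625}{2} \approx 6.3509 \cdot 10^{7}$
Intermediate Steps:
$N{\left(a \right)} = a^{2}$
$f = -1277$ ($f = 1513 - 2790 = -1277$)
$s{\left(Y,E \right)} = - \frac{1}{2} + \left(211 + E\right) \left(E + Y\right)$ ($s{\left(Y,E \right)} = - \frac{1}{2} + \left(Y + E\right) \left(E + 211\right) = - \frac{1}{2} + \left(E + Y\right) \left(211 + E\right) = - \frac{1}{2} + \left(211 + E\right) \left(E + Y\right)$)
$b = -1859$ ($b = 45^{2} - 3884 = 2025 - 3884 = -1859$)
$\left(s{\left(170,-172 \right)} + b\right) \left(f - 31502\right) = \left(\left(- \frac{1}{2} + \left(-172\right)^{2} + 211 \left(-172\right) + 211 \cdot 170 - 29240\right) - 1859\right) \left(-1277 - 31502\right) = \left(\left(- \frac{1}{2} + 29584 - 36292 + 35870 - 29240\right) - 1859\right) \left(-32779\right) = \left(- \frac{157}{2} - 1859\right) \left(-32779\right) = \left(- \frac{3875}{2}\right) \left(-32779\right) = \frac{127018625}{2}$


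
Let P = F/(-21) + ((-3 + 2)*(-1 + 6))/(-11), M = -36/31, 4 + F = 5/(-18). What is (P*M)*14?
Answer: -10948/1023 ≈ -10.702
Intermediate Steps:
F = -77/18 (F = -4 + 5/(-18) = -4 + 5*(-1/18) = -4 - 5/18 = -77/18 ≈ -4.2778)
M = -36/31 (M = -36*1/31 = -36/31 ≈ -1.1613)
P = 391/594 (P = -77/18/(-21) + ((-3 + 2)*(-1 + 6))/(-11) = -77/18*(-1/21) - 1*5*(-1/11) = 11/54 - 5*(-1/11) = 11/54 + 5/11 = 391/594 ≈ 0.65825)
(P*M)*14 = ((391/594)*(-36/31))*14 = -782/1023*14 = -10948/1023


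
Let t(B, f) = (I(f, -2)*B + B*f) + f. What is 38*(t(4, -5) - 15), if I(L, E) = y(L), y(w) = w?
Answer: -2280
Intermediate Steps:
I(L, E) = L
t(B, f) = f + 2*B*f (t(B, f) = (f*B + B*f) + f = (B*f + B*f) + f = 2*B*f + f = f + 2*B*f)
38*(t(4, -5) - 15) = 38*(-5*(1 + 2*4) - 15) = 38*(-5*(1 + 8) - 15) = 38*(-5*9 - 15) = 38*(-45 - 15) = 38*(-60) = -2280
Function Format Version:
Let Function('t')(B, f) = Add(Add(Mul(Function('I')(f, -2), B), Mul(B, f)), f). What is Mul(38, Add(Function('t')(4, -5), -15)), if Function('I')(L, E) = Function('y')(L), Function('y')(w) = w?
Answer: -2280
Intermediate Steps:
Function('I')(L, E) = L
Function('t')(B, f) = Add(f, Mul(2, B, f)) (Function('t')(B, f) = Add(Add(Mul(f, B), Mul(B, f)), f) = Add(Add(Mul(B, f), Mul(B, f)), f) = Add(Mul(2, B, f), f) = Add(f, Mul(2, B, f)))
Mul(38, Add(Function('t')(4, -5), -15)) = Mul(38, Add(Mul(-5, Add(1, Mul(2, 4))), -15)) = Mul(38, Add(Mul(-5, Add(1, 8)), -15)) = Mul(38, Add(Mul(-5, 9), -15)) = Mul(38, Add(-45, -15)) = Mul(38, -60) = -2280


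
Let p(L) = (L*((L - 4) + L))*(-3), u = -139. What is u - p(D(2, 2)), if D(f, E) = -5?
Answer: 71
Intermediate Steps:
p(L) = -3*L*(-4 + 2*L) (p(L) = (L*((-4 + L) + L))*(-3) = (L*(-4 + 2*L))*(-3) = -3*L*(-4 + 2*L))
u - p(D(2, 2)) = -139 - 6*(-5)*(2 - 1*(-5)) = -139 - 6*(-5)*(2 + 5) = -139 - 6*(-5)*7 = -139 - 1*(-210) = -139 + 210 = 71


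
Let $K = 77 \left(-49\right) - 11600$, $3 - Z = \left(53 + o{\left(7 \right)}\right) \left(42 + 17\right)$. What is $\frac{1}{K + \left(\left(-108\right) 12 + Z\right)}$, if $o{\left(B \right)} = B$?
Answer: $- \frac{1}{20206} \approx -4.949 \cdot 10^{-5}$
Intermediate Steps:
$Z = -3537$ ($Z = 3 - \left(53 + 7\right) \left(42 + 17\right) = 3 - 60 \cdot 59 = 3 - 3540 = -3537$)
$K = -15373$ ($K = -3773 - 11600 = -15373$)
$\frac{1}{K + \left(\left(-108\right) 12 + Z\right)} = \frac{1}{-15373 - 4833} = \frac{1}{-20206} = - \frac{1}{20206}$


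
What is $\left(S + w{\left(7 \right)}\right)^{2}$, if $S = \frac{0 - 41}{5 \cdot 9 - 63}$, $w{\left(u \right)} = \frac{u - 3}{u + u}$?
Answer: $\frac{104329}{15876} \approx 6.5715$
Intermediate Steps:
$w{\left(u \right)} = \frac{-3 + u}{2 u}$
$S = \frac{41}{18}$ ($S = - \frac{41}{45 - 63} = - \frac{41}{-18} = \left(-41\right) \left(- \frac{1}{18}\right) = \frac{41}{18} \approx 2.2778$)
$\left(S + w{\left(7 \right)}\right)^{2} = \left(\frac{41}{18} + \frac{-3 + 7}{2 \cdot 7}\right)^{2} = \left(\frac{41}{18} + \frac{1}{2} \cdot \frac{1}{7} \cdot 4\right)^{2} = \left(\frac{41}{18} + \frac{2}{7}\right)^{2} = \left(\frac{323}{126}\right)^{2} = \frac{104329}{15876}$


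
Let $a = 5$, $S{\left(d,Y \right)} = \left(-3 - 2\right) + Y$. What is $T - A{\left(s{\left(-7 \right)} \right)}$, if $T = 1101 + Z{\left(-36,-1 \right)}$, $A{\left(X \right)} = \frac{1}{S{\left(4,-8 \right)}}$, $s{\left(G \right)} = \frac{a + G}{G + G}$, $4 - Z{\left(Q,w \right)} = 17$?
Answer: $\frac{14145}{13} \approx 1088.1$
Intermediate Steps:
$S{\left(d,Y \right)} = -5 + Y$
$Z{\left(Q,w \right)} = -13$ ($Z{\left(Q,w \right)} = 4 - 17 = -13$)
$s{\left(G \right)} = \frac{5 + G}{2 G}$ ($s{\left(G \right)} = \frac{5 + G}{G + G} = \frac{5 + G}{2 G}$)
$A{\left(X \right)} = - \frac{1}{13}$ ($A{\left(X \right)} = \frac{1}{-5 - 8} = \frac{1}{-13} = - \frac{1}{13}$)
$T = 1088$ ($T = 1101 - 13 = 1088$)
$T - A{\left(s{\left(-7 \right)} \right)} = 1088 - - \frac{1}{13} = 1088 + \frac{1}{13} = \frac{14145}{13}$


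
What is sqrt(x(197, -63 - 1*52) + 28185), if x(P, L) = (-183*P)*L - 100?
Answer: 5*sqrt(166958) ≈ 2043.0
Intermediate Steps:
x(P, L) = -100 - 183*L*P (x(P, L) = -183*L*P - 100 = -100 - 183*L*P)
sqrt(x(197, -63 - 1*52) + 28185) = sqrt((-100 - 183*(-63 - 1*52)*197) + 28185) = sqrt((-100 - 183*(-63 - 52)*197) + 28185) = sqrt((-100 - 183*(-115)*197) + 28185) = sqrt((-100 + 4145865) + 28185) = sqrt(4145765 + 28185) = sqrt(4173950) = 5*sqrt(166958)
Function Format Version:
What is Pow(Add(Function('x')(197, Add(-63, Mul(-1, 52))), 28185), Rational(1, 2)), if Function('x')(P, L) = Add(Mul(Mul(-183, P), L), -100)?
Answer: Mul(5, Pow(166958, Rational(1, 2))) ≈ 2043.0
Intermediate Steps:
Function('x')(P, L) = Add(-100, Mul(-183, L, P)) (Function('x')(P, L) = Add(Mul(-183, L, P), -100) = Add(-100, Mul(-183, L, P)))
Pow(Add(Function('x')(197, Add(-63, Mul(-1, 52))), 28185), Rational(1, 2)) = Pow(Add(Add(-100, Mul(-183, Add(-63, Mul(-1, 52)), 197)), 28185), Rational(1, 2)) = Pow(Add(Add(-100, Mul(-183, Add(-63, -52), 197)), 28185), Rational(1, 2)) = Pow(Add(Add(-100, Mul(-183, -115, 197)), 28185), Rational(1, 2)) = Pow(Add(Add(-100, 4145865), 28185), Rational(1, 2)) = Pow(Add(4145765, 28185), Rational(1, 2)) = Pow(4173950, Rational(1, 2)) = Mul(5, Pow(166958, Rational(1, 2)))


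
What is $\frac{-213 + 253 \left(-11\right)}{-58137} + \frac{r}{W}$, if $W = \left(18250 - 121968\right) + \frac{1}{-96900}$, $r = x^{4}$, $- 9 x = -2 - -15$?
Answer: $\frac{21932765557123184}{425949444801958473} \approx 0.051491$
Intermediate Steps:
$x = - \frac{13}{9}$ ($x = - \frac{-2 - -15}{9} = - \frac{-2 + 15}{9} = \left(- \frac{1}{9}\right) 13 = - \frac{13}{9} \approx -1.4444$)
$r = \frac{28561}{6561}$ ($r = \left(- \frac{13}{9}\right)^{4} = \frac{28561}{6561} \approx 4.3531$)
$W = - \frac{10050274201}{96900}$ ($W = -103718 - \frac{1}{96900} = - \frac{10050274201}{96900} \approx -1.0372 \cdot 10^{5}$)
$\frac{-213 + 253 \left(-11\right)}{-58137} + \frac{r}{W} = \frac{-213 + 253 \left(-11\right)}{-58137} + \frac{28561}{6561 \left(- \frac{10050274201}{96900}\right)} = \left(-213 - 2783\right) \left(- \frac{1}{58137}\right) + \frac{28561}{6561} \left(- \frac{96900}{10050274201}\right) = \left(-2996\right) \left(- \frac{1}{58137}\right) - \frac{922520300}{21979949677587} = \frac{2996}{58137} - \frac{922520300}{21979949677587} = \frac{21932765557123184}{425949444801958473}$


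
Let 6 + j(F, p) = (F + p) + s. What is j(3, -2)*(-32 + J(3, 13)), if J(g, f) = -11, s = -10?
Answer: 645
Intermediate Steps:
j(F, p) = -16 + F + p (j(F, p) = -6 + ((F + p) - 10) = -6 + (-10 + F + p) = -16 + F + p)
j(3, -2)*(-32 + J(3, 13)) = (-16 + 3 - 2)*(-32 - 11) = -15*(-43) = 645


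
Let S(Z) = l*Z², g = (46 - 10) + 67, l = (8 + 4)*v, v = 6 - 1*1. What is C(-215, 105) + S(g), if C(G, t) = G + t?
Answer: 636430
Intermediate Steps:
v = 5 (v = 6 - 1 = 5)
l = 60 (l = (8 + 4)*5 = 12*5 = 60)
g = 103 (g = 36 + 67 = 103)
S(Z) = 60*Z²
C(-215, 105) + S(g) = (-215 + 105) + 60*103² = -110 + 60*10609 = -110 + 636540 = 636430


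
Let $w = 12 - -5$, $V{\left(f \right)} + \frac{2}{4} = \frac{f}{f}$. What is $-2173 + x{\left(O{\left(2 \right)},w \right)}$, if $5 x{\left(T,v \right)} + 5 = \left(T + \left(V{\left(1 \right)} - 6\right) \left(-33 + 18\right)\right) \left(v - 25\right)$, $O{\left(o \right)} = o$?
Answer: $- \frac{11546}{5} \approx -2309.2$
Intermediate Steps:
$V{\left(f \right)} = \frac{1}{2}$ ($V{\left(f \right)} = - \frac{1}{2} + \frac{f}{f} = - \frac{1}{2} + 1 = \frac{1}{2}$)
$w = 17$ ($w = 12 + 5 = 17$)
$x{\left(T,v \right)} = -1 + \frac{\left(-25 + v\right) \left(\frac{165}{2} + T\right)}{5}$ ($x{\left(T,v \right)} = -1 + \frac{\left(T + \left(\frac{1}{2} - 6\right) \left(-33 + 18\right)\right) \left(v - 25\right)}{5} = -1 + \frac{\left(T - - \frac{165}{2}\right) \left(-25 + v\right)}{5} = -1 + \frac{\left(T + \frac{165}{2}\right) \left(-25 + v\right)}{5} = -1 + \frac{\left(\frac{165}{2} + T\right) \left(-25 + v\right)}{5} = -1 + \frac{\left(-25 + v\right) \left(\frac{165}{2} + T\right)}{5}$)
$-2173 + x{\left(O{\left(2 \right)},w \right)} = -2173 + \left(- \frac{827}{2} - 10 + \frac{33}{2} \cdot 17 + \frac{1}{5} \cdot 2 \cdot 17\right) = -2173 + \left(- \frac{827}{2} - 10 + \frac{561}{2} + \frac{34}{5}\right) = -2173 - \frac{681}{5} = - \frac{11546}{5}$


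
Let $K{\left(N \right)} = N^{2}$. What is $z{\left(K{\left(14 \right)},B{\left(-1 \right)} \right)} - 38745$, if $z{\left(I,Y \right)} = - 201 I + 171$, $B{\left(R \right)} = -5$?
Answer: $-77970$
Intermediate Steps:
$z{\left(I,Y \right)} = 171 - 201 I$
$z{\left(K{\left(14 \right)},B{\left(-1 \right)} \right)} - 38745 = \left(171 - 201 \cdot 14^{2}\right) - 38745 = \left(171 - 39396\right) - 38745 = -39225 - 38745 = -77970$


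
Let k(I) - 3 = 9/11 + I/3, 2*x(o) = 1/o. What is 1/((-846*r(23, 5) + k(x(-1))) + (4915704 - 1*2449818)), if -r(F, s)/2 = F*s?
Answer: 66/175590997 ≈ 3.7587e-7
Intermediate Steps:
x(o) = 1/(2*o) (x(o) = (1/o)/2 = 1/(2*o))
k(I) = 42/11 + I/3 (k(I) = 3 + (9/11 + I/3) = 42/11 + I/3)
r(F, s) = -2*F*s
1/((-846*r(23, 5) + k(x(-1))) + (4915704 - 1*2449818)) = 1/((-(-1692)*23*5 + (42/11 + ((½)/(-1))/3)) + (4915704 - 1*2449818)) = 1/((-846*(-230) + (42/11 + ((½)*(-1))/3)) + (4915704 - 2449818)) = 1/((194580 + (42/11 + (⅓)*(-½))) + 2465886) = 1/((194580 + (42/11 - ⅙)) + 2465886) = 1/((194580 + 241/66) + 2465886) = 1/(12842521/66 + 2465886) = 1/(175590997/66) = 66/175590997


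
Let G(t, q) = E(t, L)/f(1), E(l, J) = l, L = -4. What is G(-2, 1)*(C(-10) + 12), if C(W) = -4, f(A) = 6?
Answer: -8/3 ≈ -2.6667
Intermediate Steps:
G(t, q) = t/6
G(-2, 1)*(C(-10) + 12) = ((1/6)*(-2))*(-4 + 12) = -1/3*8 = -8/3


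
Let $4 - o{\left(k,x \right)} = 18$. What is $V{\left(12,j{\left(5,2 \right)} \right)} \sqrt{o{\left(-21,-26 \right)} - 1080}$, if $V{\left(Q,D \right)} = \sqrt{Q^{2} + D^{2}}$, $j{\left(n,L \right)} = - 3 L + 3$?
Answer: $3 i \sqrt{18598} \approx 409.12 i$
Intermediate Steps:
$j{\left(n,L \right)} = 3 - 3 L$
$o{\left(k,x \right)} = -14$ ($o{\left(k,x \right)} = 4 - 18 = -14$)
$V{\left(Q,D \right)} = \sqrt{D^{2} + Q^{2}}$
$V{\left(12,j{\left(5,2 \right)} \right)} \sqrt{o{\left(-21,-26 \right)} - 1080} = \sqrt{\left(3 - 6\right)^{2} + 12^{2}} \sqrt{-14 - 1080} = \sqrt{\left(3 - 6\right)^{2} + 144} \sqrt{-1094} = \sqrt{\left(-3\right)^{2} + 144} i \sqrt{1094} = \sqrt{9 + 144} i \sqrt{1094} = \sqrt{153} i \sqrt{1094} = 3 \sqrt{17} i \sqrt{1094} = 3 i \sqrt{18598}$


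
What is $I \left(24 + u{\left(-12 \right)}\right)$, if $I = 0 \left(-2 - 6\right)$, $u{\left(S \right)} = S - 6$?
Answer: $0$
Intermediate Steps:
$u{\left(S \right)} = -6 + S$
$I = 0$ ($I = 0 \left(-8\right) = 0$)
$I \left(24 + u{\left(-12 \right)}\right) = 0 \left(24 - 18\right) = 0 \cdot 6 = 0$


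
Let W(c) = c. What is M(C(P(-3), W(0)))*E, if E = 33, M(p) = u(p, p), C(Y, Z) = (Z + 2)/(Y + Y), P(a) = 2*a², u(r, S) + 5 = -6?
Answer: -363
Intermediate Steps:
u(r, S) = -11 (u(r, S) = -5 - 6 = -11)
C(Y, Z) = (2 + Z)/(2*Y) (C(Y, Z) = (2 + Z)/((2*Y)) = (2 + Z)*(1/(2*Y)) = (2 + Z)/(2*Y))
M(p) = -11
M(C(P(-3), W(0)))*E = -11*33 = -363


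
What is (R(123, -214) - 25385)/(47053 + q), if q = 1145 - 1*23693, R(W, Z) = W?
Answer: -25262/24505 ≈ -1.0309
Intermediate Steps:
q = -22548 (q = 1145 - 23693 = -22548)
(R(123, -214) - 25385)/(47053 + q) = (123 - 25385)/(47053 - 22548) = -25262/24505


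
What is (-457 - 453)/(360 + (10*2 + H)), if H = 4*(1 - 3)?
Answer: -455/186 ≈ -2.4462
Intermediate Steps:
H = -8 (H = 4*(-2) = -8)
(-457 - 453)/(360 + (10*2 + H)) = (-457 - 453)/(360 + (10*2 - 8)) = -910/(360 + (20 - 8)) = -910/(360 + 12) = -910/372 = -910*1/372 = -455/186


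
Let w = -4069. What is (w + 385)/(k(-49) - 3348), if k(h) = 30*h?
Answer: 614/803 ≈ 0.76463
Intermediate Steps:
(w + 385)/(k(-49) - 3348) = (-4069 + 385)/(30*(-49) - 3348) = -3684/(-1470 - 3348) = -3684/(-4818) = -3684*(-1/4818) = 614/803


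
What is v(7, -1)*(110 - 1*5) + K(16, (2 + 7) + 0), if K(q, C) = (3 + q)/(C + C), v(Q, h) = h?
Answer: -1871/18 ≈ -103.94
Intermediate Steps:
K(q, C) = (3 + q)/(2*C) (K(q, C) = (3 + q)/((2*C)) = (3 + q)*(1/(2*C)) = (3 + q)/(2*C))
v(7, -1)*(110 - 1*5) + K(16, (2 + 7) + 0) = -(110 - 1*5) + (3 + 16)/(2*((2 + 7) + 0)) = -(110 - 5) + (1/2)*19/(9 + 0) = -1*105 + (1/2)*19/9 = -105 + (1/2)*(1/9)*19 = -105 + 19/18 = -1871/18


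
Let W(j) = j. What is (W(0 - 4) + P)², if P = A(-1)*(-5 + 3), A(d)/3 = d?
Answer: 4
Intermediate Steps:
A(d) = 3*d
P = 6 (P = (3*(-1))*(-5 + 3) = -3*(-2) = 6)
(W(0 - 4) + P)² = ((0 - 4) + 6)² = (-4 + 6)² = 2² = 4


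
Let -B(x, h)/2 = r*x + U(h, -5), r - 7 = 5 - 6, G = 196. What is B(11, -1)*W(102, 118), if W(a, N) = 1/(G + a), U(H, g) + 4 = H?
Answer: -61/149 ≈ -0.40940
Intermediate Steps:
U(H, g) = -4 + H
r = 6 (r = 7 + (5 - 6) = 7 - 1 = 6)
B(x, h) = 8 - 12*x - 2*h (B(x, h) = -2*(6*x + (-4 + h)) = -2*(-4 + h + 6*x) = 8 - 12*x - 2*h)
W(a, N) = 1/(196 + a)
B(11, -1)*W(102, 118) = (8 - 12*11 - 2*(-1))/(196 + 102) = (8 - 132 + 2)/298 = -122*1/298 = -61/149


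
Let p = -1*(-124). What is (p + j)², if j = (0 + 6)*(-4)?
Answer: 10000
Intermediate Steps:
p = 124
j = -24 (j = 6*(-4) = -24)
(p + j)² = (124 - 24)² = 100² = 10000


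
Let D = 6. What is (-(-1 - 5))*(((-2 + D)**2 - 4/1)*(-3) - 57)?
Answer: -558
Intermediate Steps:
(-(-1 - 5))*(((-2 + D)**2 - 4/1)*(-3) - 57) = (-(-1 - 5))*(((-2 + 6)**2 - 4/1)*(-3) - 57) = (-1*(-6))*((4**2 - 4*1)*(-3) - 57) = 6*((16 - 4)*(-3) - 57) = 6*(12*(-3) - 57) = 6*(-36 - 57) = 6*(-93) = -558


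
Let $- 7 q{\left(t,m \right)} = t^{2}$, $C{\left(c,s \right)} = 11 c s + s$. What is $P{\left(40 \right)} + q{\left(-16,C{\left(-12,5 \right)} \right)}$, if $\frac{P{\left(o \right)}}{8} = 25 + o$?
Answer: $\frac{3384}{7} \approx 483.43$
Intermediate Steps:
$C{\left(c,s \right)} = s + 11 c s$ ($C{\left(c,s \right)} = 11 c s + s = s + 11 c s$)
$q{\left(t,m \right)} = - \frac{t^{2}}{7}$
$P{\left(o \right)} = 200 + 8 o$ ($P{\left(o \right)} = 8 \left(25 + o\right) = 200 + 8 o$)
$P{\left(40 \right)} + q{\left(-16,C{\left(-12,5 \right)} \right)} = \left(200 + 8 \cdot 40\right) - \frac{\left(-16\right)^{2}}{7} = \left(200 + 320\right) - \frac{256}{7} = 520 - \frac{256}{7} = \frac{3384}{7}$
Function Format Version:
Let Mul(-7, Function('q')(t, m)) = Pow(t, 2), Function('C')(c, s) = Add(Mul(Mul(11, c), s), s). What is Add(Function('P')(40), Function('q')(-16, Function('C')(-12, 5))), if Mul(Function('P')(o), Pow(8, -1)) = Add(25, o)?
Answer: Rational(3384, 7) ≈ 483.43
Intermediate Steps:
Function('C')(c, s) = Add(s, Mul(11, c, s)) (Function('C')(c, s) = Add(Mul(11, c, s), s) = Add(s, Mul(11, c, s)))
Function('q')(t, m) = Mul(Rational(-1, 7), Pow(t, 2))
Function('P')(o) = Add(200, Mul(8, o)) (Function('P')(o) = Mul(8, Add(25, o)) = Add(200, Mul(8, o)))
Add(Function('P')(40), Function('q')(-16, Function('C')(-12, 5))) = Add(Add(200, Mul(8, 40)), Mul(Rational(-1, 7), Pow(-16, 2))) = Add(Add(200, 320), Mul(Rational(-1, 7), 256)) = Add(520, Rational(-256, 7)) = Rational(3384, 7)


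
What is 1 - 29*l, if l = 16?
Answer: -463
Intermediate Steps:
1 - 29*l = 1 - 29*16 = 1 - 464 = -463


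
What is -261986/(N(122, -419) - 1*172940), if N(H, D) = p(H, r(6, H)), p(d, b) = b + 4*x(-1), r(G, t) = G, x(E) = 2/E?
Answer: 130993/86471 ≈ 1.5149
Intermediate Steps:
p(d, b) = -8 + b (p(d, b) = b + 4*(2/(-1)) = b + 4*(2*(-1)) = b + 4*(-2) = b - 8 = -8 + b)
N(H, D) = -2 (N(H, D) = -8 + 6 = -2)
-261986/(N(122, -419) - 1*172940) = -261986/(-2 - 1*172940) = -261986/(-2 - 172940) = -261986/(-172942) = -261986*(-1/172942) = 130993/86471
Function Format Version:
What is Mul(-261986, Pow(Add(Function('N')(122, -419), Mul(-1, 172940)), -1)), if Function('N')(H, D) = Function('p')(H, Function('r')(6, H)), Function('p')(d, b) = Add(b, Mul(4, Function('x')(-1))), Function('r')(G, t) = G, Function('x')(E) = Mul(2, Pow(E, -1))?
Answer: Rational(130993, 86471) ≈ 1.5149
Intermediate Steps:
Function('p')(d, b) = Add(-8, b) (Function('p')(d, b) = Add(b, Mul(4, Mul(2, Pow(-1, -1)))) = Add(b, Mul(4, Mul(2, -1))) = Add(b, Mul(4, -2)) = Add(b, -8) = Add(-8, b))
Function('N')(H, D) = -2 (Function('N')(H, D) = Add(-8, 6) = -2)
Mul(-261986, Pow(Add(Function('N')(122, -419), Mul(-1, 172940)), -1)) = Mul(-261986, Pow(Add(-2, Mul(-1, 172940)), -1)) = Mul(-261986, Pow(Add(-2, -172940), -1)) = Mul(-261986, Pow(-172942, -1)) = Mul(-261986, Rational(-1, 172942)) = Rational(130993, 86471)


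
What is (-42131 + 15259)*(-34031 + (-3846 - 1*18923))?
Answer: 1526329600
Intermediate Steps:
(-42131 + 15259)*(-34031 + (-3846 - 1*18923)) = -26872*(-34031 + (-3846 - 18923)) = -26872*(-34031 - 22769) = -26872*(-56800) = 1526329600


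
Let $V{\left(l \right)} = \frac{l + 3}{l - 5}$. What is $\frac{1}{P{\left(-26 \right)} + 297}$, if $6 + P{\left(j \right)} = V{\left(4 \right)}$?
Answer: $\frac{1}{284} \approx 0.0035211$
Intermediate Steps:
$V{\left(l \right)} = \frac{3 + l}{-5 + l}$
$P{\left(j \right)} = -13$ ($P{\left(j \right)} = -6 + \frac{3 + 4}{-5 + 4} = -6 + \frac{1}{-1} \cdot 7 = -6 - 7 = -13$)
$\frac{1}{P{\left(-26 \right)} + 297} = \frac{1}{-13 + 297} = \frac{1}{284}$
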